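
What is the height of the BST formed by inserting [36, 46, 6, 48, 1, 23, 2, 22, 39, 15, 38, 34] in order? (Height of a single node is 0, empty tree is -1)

Insertion order: [36, 46, 6, 48, 1, 23, 2, 22, 39, 15, 38, 34]
Tree (level-order array): [36, 6, 46, 1, 23, 39, 48, None, 2, 22, 34, 38, None, None, None, None, None, 15]
Compute height bottom-up (empty subtree = -1):
  height(2) = 1 + max(-1, -1) = 0
  height(1) = 1 + max(-1, 0) = 1
  height(15) = 1 + max(-1, -1) = 0
  height(22) = 1 + max(0, -1) = 1
  height(34) = 1 + max(-1, -1) = 0
  height(23) = 1 + max(1, 0) = 2
  height(6) = 1 + max(1, 2) = 3
  height(38) = 1 + max(-1, -1) = 0
  height(39) = 1 + max(0, -1) = 1
  height(48) = 1 + max(-1, -1) = 0
  height(46) = 1 + max(1, 0) = 2
  height(36) = 1 + max(3, 2) = 4
Height = 4


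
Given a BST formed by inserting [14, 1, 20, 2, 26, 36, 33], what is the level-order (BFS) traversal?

Tree insertion order: [14, 1, 20, 2, 26, 36, 33]
Tree (level-order array): [14, 1, 20, None, 2, None, 26, None, None, None, 36, 33]
BFS from the root, enqueuing left then right child of each popped node:
  queue [14] -> pop 14, enqueue [1, 20], visited so far: [14]
  queue [1, 20] -> pop 1, enqueue [2], visited so far: [14, 1]
  queue [20, 2] -> pop 20, enqueue [26], visited so far: [14, 1, 20]
  queue [2, 26] -> pop 2, enqueue [none], visited so far: [14, 1, 20, 2]
  queue [26] -> pop 26, enqueue [36], visited so far: [14, 1, 20, 2, 26]
  queue [36] -> pop 36, enqueue [33], visited so far: [14, 1, 20, 2, 26, 36]
  queue [33] -> pop 33, enqueue [none], visited so far: [14, 1, 20, 2, 26, 36, 33]
Result: [14, 1, 20, 2, 26, 36, 33]


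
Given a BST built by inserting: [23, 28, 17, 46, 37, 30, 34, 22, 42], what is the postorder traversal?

Tree insertion order: [23, 28, 17, 46, 37, 30, 34, 22, 42]
Tree (level-order array): [23, 17, 28, None, 22, None, 46, None, None, 37, None, 30, 42, None, 34]
Postorder traversal: [22, 17, 34, 30, 42, 37, 46, 28, 23]


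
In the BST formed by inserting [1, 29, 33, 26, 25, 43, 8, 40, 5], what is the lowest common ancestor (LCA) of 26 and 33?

Tree insertion order: [1, 29, 33, 26, 25, 43, 8, 40, 5]
Tree (level-order array): [1, None, 29, 26, 33, 25, None, None, 43, 8, None, 40, None, 5]
In a BST, the LCA of p=26, q=33 is the first node v on the
root-to-leaf path with p <= v <= q (go left if both < v, right if both > v).
Walk from root:
  at 1: both 26 and 33 > 1, go right
  at 29: 26 <= 29 <= 33, this is the LCA
LCA = 29


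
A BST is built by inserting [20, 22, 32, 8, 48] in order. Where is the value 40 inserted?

Starting tree (level order): [20, 8, 22, None, None, None, 32, None, 48]
Insertion path: 20 -> 22 -> 32 -> 48
Result: insert 40 as left child of 48
Final tree (level order): [20, 8, 22, None, None, None, 32, None, 48, 40]


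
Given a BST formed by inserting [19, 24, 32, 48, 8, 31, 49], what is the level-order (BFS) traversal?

Tree insertion order: [19, 24, 32, 48, 8, 31, 49]
Tree (level-order array): [19, 8, 24, None, None, None, 32, 31, 48, None, None, None, 49]
BFS from the root, enqueuing left then right child of each popped node:
  queue [19] -> pop 19, enqueue [8, 24], visited so far: [19]
  queue [8, 24] -> pop 8, enqueue [none], visited so far: [19, 8]
  queue [24] -> pop 24, enqueue [32], visited so far: [19, 8, 24]
  queue [32] -> pop 32, enqueue [31, 48], visited so far: [19, 8, 24, 32]
  queue [31, 48] -> pop 31, enqueue [none], visited so far: [19, 8, 24, 32, 31]
  queue [48] -> pop 48, enqueue [49], visited so far: [19, 8, 24, 32, 31, 48]
  queue [49] -> pop 49, enqueue [none], visited so far: [19, 8, 24, 32, 31, 48, 49]
Result: [19, 8, 24, 32, 31, 48, 49]


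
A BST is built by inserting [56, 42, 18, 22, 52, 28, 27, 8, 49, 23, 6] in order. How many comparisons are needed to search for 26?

Search path for 26: 56 -> 42 -> 18 -> 22 -> 28 -> 27 -> 23
Found: False
Comparisons: 7


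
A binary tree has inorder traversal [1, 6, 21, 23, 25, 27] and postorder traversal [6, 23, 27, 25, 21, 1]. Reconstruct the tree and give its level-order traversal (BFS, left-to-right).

Inorder:   [1, 6, 21, 23, 25, 27]
Postorder: [6, 23, 27, 25, 21, 1]
Algorithm: postorder visits root last, so walk postorder right-to-left;
each value is the root of the current inorder slice — split it at that
value, recurse on the right subtree first, then the left.
Recursive splits:
  root=1; inorder splits into left=[], right=[6, 21, 23, 25, 27]
  root=21; inorder splits into left=[6], right=[23, 25, 27]
  root=25; inorder splits into left=[23], right=[27]
  root=27; inorder splits into left=[], right=[]
  root=23; inorder splits into left=[], right=[]
  root=6; inorder splits into left=[], right=[]
Reconstructed level-order: [1, 21, 6, 25, 23, 27]


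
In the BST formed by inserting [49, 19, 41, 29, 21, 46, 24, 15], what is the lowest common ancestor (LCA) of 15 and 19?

Tree insertion order: [49, 19, 41, 29, 21, 46, 24, 15]
Tree (level-order array): [49, 19, None, 15, 41, None, None, 29, 46, 21, None, None, None, None, 24]
In a BST, the LCA of p=15, q=19 is the first node v on the
root-to-leaf path with p <= v <= q (go left if both < v, right if both > v).
Walk from root:
  at 49: both 15 and 19 < 49, go left
  at 19: 15 <= 19 <= 19, this is the LCA
LCA = 19


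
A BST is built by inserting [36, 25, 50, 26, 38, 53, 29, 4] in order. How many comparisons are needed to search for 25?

Search path for 25: 36 -> 25
Found: True
Comparisons: 2


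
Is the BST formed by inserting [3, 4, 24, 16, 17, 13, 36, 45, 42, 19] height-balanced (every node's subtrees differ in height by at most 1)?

Tree (level-order array): [3, None, 4, None, 24, 16, 36, 13, 17, None, 45, None, None, None, 19, 42]
Definition: a tree is height-balanced if, at every node, |h(left) - h(right)| <= 1 (empty subtree has height -1).
Bottom-up per-node check:
  node 13: h_left=-1, h_right=-1, diff=0 [OK], height=0
  node 19: h_left=-1, h_right=-1, diff=0 [OK], height=0
  node 17: h_left=-1, h_right=0, diff=1 [OK], height=1
  node 16: h_left=0, h_right=1, diff=1 [OK], height=2
  node 42: h_left=-1, h_right=-1, diff=0 [OK], height=0
  node 45: h_left=0, h_right=-1, diff=1 [OK], height=1
  node 36: h_left=-1, h_right=1, diff=2 [FAIL (|-1-1|=2 > 1)], height=2
  node 24: h_left=2, h_right=2, diff=0 [OK], height=3
  node 4: h_left=-1, h_right=3, diff=4 [FAIL (|-1-3|=4 > 1)], height=4
  node 3: h_left=-1, h_right=4, diff=5 [FAIL (|-1-4|=5 > 1)], height=5
Node 36 violates the condition: |-1 - 1| = 2 > 1.
Result: Not balanced


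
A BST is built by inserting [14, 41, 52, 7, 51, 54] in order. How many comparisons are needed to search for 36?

Search path for 36: 14 -> 41
Found: False
Comparisons: 2


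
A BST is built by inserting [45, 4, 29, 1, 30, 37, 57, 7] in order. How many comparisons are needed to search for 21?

Search path for 21: 45 -> 4 -> 29 -> 7
Found: False
Comparisons: 4


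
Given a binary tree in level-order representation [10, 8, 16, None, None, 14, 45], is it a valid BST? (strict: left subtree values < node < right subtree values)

Level-order array: [10, 8, 16, None, None, 14, 45]
Validate using subtree bounds (lo, hi): at each node, require lo < value < hi,
then recurse left with hi=value and right with lo=value.
Preorder trace (stopping at first violation):
  at node 10 with bounds (-inf, +inf): OK
  at node 8 with bounds (-inf, 10): OK
  at node 16 with bounds (10, +inf): OK
  at node 14 with bounds (10, 16): OK
  at node 45 with bounds (16, +inf): OK
No violation found at any node.
Result: Valid BST


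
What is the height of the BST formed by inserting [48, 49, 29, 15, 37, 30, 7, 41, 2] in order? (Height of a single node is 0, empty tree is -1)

Insertion order: [48, 49, 29, 15, 37, 30, 7, 41, 2]
Tree (level-order array): [48, 29, 49, 15, 37, None, None, 7, None, 30, 41, 2]
Compute height bottom-up (empty subtree = -1):
  height(2) = 1 + max(-1, -1) = 0
  height(7) = 1 + max(0, -1) = 1
  height(15) = 1 + max(1, -1) = 2
  height(30) = 1 + max(-1, -1) = 0
  height(41) = 1 + max(-1, -1) = 0
  height(37) = 1 + max(0, 0) = 1
  height(29) = 1 + max(2, 1) = 3
  height(49) = 1 + max(-1, -1) = 0
  height(48) = 1 + max(3, 0) = 4
Height = 4


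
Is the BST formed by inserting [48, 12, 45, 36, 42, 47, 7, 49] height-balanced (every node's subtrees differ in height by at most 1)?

Tree (level-order array): [48, 12, 49, 7, 45, None, None, None, None, 36, 47, None, 42]
Definition: a tree is height-balanced if, at every node, |h(left) - h(right)| <= 1 (empty subtree has height -1).
Bottom-up per-node check:
  node 7: h_left=-1, h_right=-1, diff=0 [OK], height=0
  node 42: h_left=-1, h_right=-1, diff=0 [OK], height=0
  node 36: h_left=-1, h_right=0, diff=1 [OK], height=1
  node 47: h_left=-1, h_right=-1, diff=0 [OK], height=0
  node 45: h_left=1, h_right=0, diff=1 [OK], height=2
  node 12: h_left=0, h_right=2, diff=2 [FAIL (|0-2|=2 > 1)], height=3
  node 49: h_left=-1, h_right=-1, diff=0 [OK], height=0
  node 48: h_left=3, h_right=0, diff=3 [FAIL (|3-0|=3 > 1)], height=4
Node 12 violates the condition: |0 - 2| = 2 > 1.
Result: Not balanced


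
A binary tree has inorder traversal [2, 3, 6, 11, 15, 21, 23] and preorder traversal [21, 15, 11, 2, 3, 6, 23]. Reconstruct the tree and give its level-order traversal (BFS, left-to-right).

Inorder:  [2, 3, 6, 11, 15, 21, 23]
Preorder: [21, 15, 11, 2, 3, 6, 23]
Algorithm: preorder visits root first, so consume preorder in order;
for each root, split the current inorder slice at that value into
left-subtree inorder and right-subtree inorder, then recurse.
Recursive splits:
  root=21; inorder splits into left=[2, 3, 6, 11, 15], right=[23]
  root=15; inorder splits into left=[2, 3, 6, 11], right=[]
  root=11; inorder splits into left=[2, 3, 6], right=[]
  root=2; inorder splits into left=[], right=[3, 6]
  root=3; inorder splits into left=[], right=[6]
  root=6; inorder splits into left=[], right=[]
  root=23; inorder splits into left=[], right=[]
Reconstructed level-order: [21, 15, 23, 11, 2, 3, 6]


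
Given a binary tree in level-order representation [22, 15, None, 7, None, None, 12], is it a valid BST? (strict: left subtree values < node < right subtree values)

Level-order array: [22, 15, None, 7, None, None, 12]
Validate using subtree bounds (lo, hi): at each node, require lo < value < hi,
then recurse left with hi=value and right with lo=value.
Preorder trace (stopping at first violation):
  at node 22 with bounds (-inf, +inf): OK
  at node 15 with bounds (-inf, 22): OK
  at node 7 with bounds (-inf, 15): OK
  at node 12 with bounds (7, 15): OK
No violation found at any node.
Result: Valid BST


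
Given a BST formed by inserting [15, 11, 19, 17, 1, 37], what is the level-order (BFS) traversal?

Tree insertion order: [15, 11, 19, 17, 1, 37]
Tree (level-order array): [15, 11, 19, 1, None, 17, 37]
BFS from the root, enqueuing left then right child of each popped node:
  queue [15] -> pop 15, enqueue [11, 19], visited so far: [15]
  queue [11, 19] -> pop 11, enqueue [1], visited so far: [15, 11]
  queue [19, 1] -> pop 19, enqueue [17, 37], visited so far: [15, 11, 19]
  queue [1, 17, 37] -> pop 1, enqueue [none], visited so far: [15, 11, 19, 1]
  queue [17, 37] -> pop 17, enqueue [none], visited so far: [15, 11, 19, 1, 17]
  queue [37] -> pop 37, enqueue [none], visited so far: [15, 11, 19, 1, 17, 37]
Result: [15, 11, 19, 1, 17, 37]


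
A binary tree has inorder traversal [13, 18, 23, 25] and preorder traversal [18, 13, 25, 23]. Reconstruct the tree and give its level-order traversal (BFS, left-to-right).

Inorder:  [13, 18, 23, 25]
Preorder: [18, 13, 25, 23]
Algorithm: preorder visits root first, so consume preorder in order;
for each root, split the current inorder slice at that value into
left-subtree inorder and right-subtree inorder, then recurse.
Recursive splits:
  root=18; inorder splits into left=[13], right=[23, 25]
  root=13; inorder splits into left=[], right=[]
  root=25; inorder splits into left=[23], right=[]
  root=23; inorder splits into left=[], right=[]
Reconstructed level-order: [18, 13, 25, 23]


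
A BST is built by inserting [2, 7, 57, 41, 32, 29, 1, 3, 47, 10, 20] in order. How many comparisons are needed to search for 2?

Search path for 2: 2
Found: True
Comparisons: 1


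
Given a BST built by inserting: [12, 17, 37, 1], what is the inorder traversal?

Tree insertion order: [12, 17, 37, 1]
Tree (level-order array): [12, 1, 17, None, None, None, 37]
Inorder traversal: [1, 12, 17, 37]


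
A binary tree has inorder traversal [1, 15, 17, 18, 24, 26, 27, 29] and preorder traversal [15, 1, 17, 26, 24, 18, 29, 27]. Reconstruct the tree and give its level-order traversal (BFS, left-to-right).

Inorder:  [1, 15, 17, 18, 24, 26, 27, 29]
Preorder: [15, 1, 17, 26, 24, 18, 29, 27]
Algorithm: preorder visits root first, so consume preorder in order;
for each root, split the current inorder slice at that value into
left-subtree inorder and right-subtree inorder, then recurse.
Recursive splits:
  root=15; inorder splits into left=[1], right=[17, 18, 24, 26, 27, 29]
  root=1; inorder splits into left=[], right=[]
  root=17; inorder splits into left=[], right=[18, 24, 26, 27, 29]
  root=26; inorder splits into left=[18, 24], right=[27, 29]
  root=24; inorder splits into left=[18], right=[]
  root=18; inorder splits into left=[], right=[]
  root=29; inorder splits into left=[27], right=[]
  root=27; inorder splits into left=[], right=[]
Reconstructed level-order: [15, 1, 17, 26, 24, 29, 18, 27]


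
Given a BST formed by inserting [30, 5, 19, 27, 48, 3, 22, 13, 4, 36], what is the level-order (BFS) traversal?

Tree insertion order: [30, 5, 19, 27, 48, 3, 22, 13, 4, 36]
Tree (level-order array): [30, 5, 48, 3, 19, 36, None, None, 4, 13, 27, None, None, None, None, None, None, 22]
BFS from the root, enqueuing left then right child of each popped node:
  queue [30] -> pop 30, enqueue [5, 48], visited so far: [30]
  queue [5, 48] -> pop 5, enqueue [3, 19], visited so far: [30, 5]
  queue [48, 3, 19] -> pop 48, enqueue [36], visited so far: [30, 5, 48]
  queue [3, 19, 36] -> pop 3, enqueue [4], visited so far: [30, 5, 48, 3]
  queue [19, 36, 4] -> pop 19, enqueue [13, 27], visited so far: [30, 5, 48, 3, 19]
  queue [36, 4, 13, 27] -> pop 36, enqueue [none], visited so far: [30, 5, 48, 3, 19, 36]
  queue [4, 13, 27] -> pop 4, enqueue [none], visited so far: [30, 5, 48, 3, 19, 36, 4]
  queue [13, 27] -> pop 13, enqueue [none], visited so far: [30, 5, 48, 3, 19, 36, 4, 13]
  queue [27] -> pop 27, enqueue [22], visited so far: [30, 5, 48, 3, 19, 36, 4, 13, 27]
  queue [22] -> pop 22, enqueue [none], visited so far: [30, 5, 48, 3, 19, 36, 4, 13, 27, 22]
Result: [30, 5, 48, 3, 19, 36, 4, 13, 27, 22]


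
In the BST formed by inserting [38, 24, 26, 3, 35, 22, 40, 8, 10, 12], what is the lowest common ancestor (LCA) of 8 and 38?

Tree insertion order: [38, 24, 26, 3, 35, 22, 40, 8, 10, 12]
Tree (level-order array): [38, 24, 40, 3, 26, None, None, None, 22, None, 35, 8, None, None, None, None, 10, None, 12]
In a BST, the LCA of p=8, q=38 is the first node v on the
root-to-leaf path with p <= v <= q (go left if both < v, right if both > v).
Walk from root:
  at 38: 8 <= 38 <= 38, this is the LCA
LCA = 38


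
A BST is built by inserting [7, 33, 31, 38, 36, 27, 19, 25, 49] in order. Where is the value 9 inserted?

Starting tree (level order): [7, None, 33, 31, 38, 27, None, 36, 49, 19, None, None, None, None, None, None, 25]
Insertion path: 7 -> 33 -> 31 -> 27 -> 19
Result: insert 9 as left child of 19
Final tree (level order): [7, None, 33, 31, 38, 27, None, 36, 49, 19, None, None, None, None, None, 9, 25]


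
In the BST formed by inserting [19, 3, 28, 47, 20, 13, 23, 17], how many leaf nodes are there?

Tree built from: [19, 3, 28, 47, 20, 13, 23, 17]
Tree (level-order array): [19, 3, 28, None, 13, 20, 47, None, 17, None, 23]
Rule: A leaf has 0 children.
Per-node child counts:
  node 19: 2 child(ren)
  node 3: 1 child(ren)
  node 13: 1 child(ren)
  node 17: 0 child(ren)
  node 28: 2 child(ren)
  node 20: 1 child(ren)
  node 23: 0 child(ren)
  node 47: 0 child(ren)
Matching nodes: [17, 23, 47]
Count of leaf nodes: 3


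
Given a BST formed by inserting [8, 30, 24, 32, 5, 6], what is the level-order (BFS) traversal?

Tree insertion order: [8, 30, 24, 32, 5, 6]
Tree (level-order array): [8, 5, 30, None, 6, 24, 32]
BFS from the root, enqueuing left then right child of each popped node:
  queue [8] -> pop 8, enqueue [5, 30], visited so far: [8]
  queue [5, 30] -> pop 5, enqueue [6], visited so far: [8, 5]
  queue [30, 6] -> pop 30, enqueue [24, 32], visited so far: [8, 5, 30]
  queue [6, 24, 32] -> pop 6, enqueue [none], visited so far: [8, 5, 30, 6]
  queue [24, 32] -> pop 24, enqueue [none], visited so far: [8, 5, 30, 6, 24]
  queue [32] -> pop 32, enqueue [none], visited so far: [8, 5, 30, 6, 24, 32]
Result: [8, 5, 30, 6, 24, 32]


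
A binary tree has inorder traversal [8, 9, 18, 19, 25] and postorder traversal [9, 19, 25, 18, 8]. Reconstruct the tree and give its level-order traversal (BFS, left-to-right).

Inorder:   [8, 9, 18, 19, 25]
Postorder: [9, 19, 25, 18, 8]
Algorithm: postorder visits root last, so walk postorder right-to-left;
each value is the root of the current inorder slice — split it at that
value, recurse on the right subtree first, then the left.
Recursive splits:
  root=8; inorder splits into left=[], right=[9, 18, 19, 25]
  root=18; inorder splits into left=[9], right=[19, 25]
  root=25; inorder splits into left=[19], right=[]
  root=19; inorder splits into left=[], right=[]
  root=9; inorder splits into left=[], right=[]
Reconstructed level-order: [8, 18, 9, 25, 19]


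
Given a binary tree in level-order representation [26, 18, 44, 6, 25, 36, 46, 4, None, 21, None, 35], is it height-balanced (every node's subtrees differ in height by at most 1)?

Tree (level-order array): [26, 18, 44, 6, 25, 36, 46, 4, None, 21, None, 35]
Definition: a tree is height-balanced if, at every node, |h(left) - h(right)| <= 1 (empty subtree has height -1).
Bottom-up per-node check:
  node 4: h_left=-1, h_right=-1, diff=0 [OK], height=0
  node 6: h_left=0, h_right=-1, diff=1 [OK], height=1
  node 21: h_left=-1, h_right=-1, diff=0 [OK], height=0
  node 25: h_left=0, h_right=-1, diff=1 [OK], height=1
  node 18: h_left=1, h_right=1, diff=0 [OK], height=2
  node 35: h_left=-1, h_right=-1, diff=0 [OK], height=0
  node 36: h_left=0, h_right=-1, diff=1 [OK], height=1
  node 46: h_left=-1, h_right=-1, diff=0 [OK], height=0
  node 44: h_left=1, h_right=0, diff=1 [OK], height=2
  node 26: h_left=2, h_right=2, diff=0 [OK], height=3
All nodes satisfy the balance condition.
Result: Balanced


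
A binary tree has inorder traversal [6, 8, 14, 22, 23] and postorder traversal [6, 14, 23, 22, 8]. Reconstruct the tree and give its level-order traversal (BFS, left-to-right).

Inorder:   [6, 8, 14, 22, 23]
Postorder: [6, 14, 23, 22, 8]
Algorithm: postorder visits root last, so walk postorder right-to-left;
each value is the root of the current inorder slice — split it at that
value, recurse on the right subtree first, then the left.
Recursive splits:
  root=8; inorder splits into left=[6], right=[14, 22, 23]
  root=22; inorder splits into left=[14], right=[23]
  root=23; inorder splits into left=[], right=[]
  root=14; inorder splits into left=[], right=[]
  root=6; inorder splits into left=[], right=[]
Reconstructed level-order: [8, 6, 22, 14, 23]


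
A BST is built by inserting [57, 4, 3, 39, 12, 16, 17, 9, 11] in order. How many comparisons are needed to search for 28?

Search path for 28: 57 -> 4 -> 39 -> 12 -> 16 -> 17
Found: False
Comparisons: 6


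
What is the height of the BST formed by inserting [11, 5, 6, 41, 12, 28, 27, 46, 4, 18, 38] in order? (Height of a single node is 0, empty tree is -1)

Insertion order: [11, 5, 6, 41, 12, 28, 27, 46, 4, 18, 38]
Tree (level-order array): [11, 5, 41, 4, 6, 12, 46, None, None, None, None, None, 28, None, None, 27, 38, 18]
Compute height bottom-up (empty subtree = -1):
  height(4) = 1 + max(-1, -1) = 0
  height(6) = 1 + max(-1, -1) = 0
  height(5) = 1 + max(0, 0) = 1
  height(18) = 1 + max(-1, -1) = 0
  height(27) = 1 + max(0, -1) = 1
  height(38) = 1 + max(-1, -1) = 0
  height(28) = 1 + max(1, 0) = 2
  height(12) = 1 + max(-1, 2) = 3
  height(46) = 1 + max(-1, -1) = 0
  height(41) = 1 + max(3, 0) = 4
  height(11) = 1 + max(1, 4) = 5
Height = 5


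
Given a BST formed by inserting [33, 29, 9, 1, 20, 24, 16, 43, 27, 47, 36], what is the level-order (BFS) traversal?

Tree insertion order: [33, 29, 9, 1, 20, 24, 16, 43, 27, 47, 36]
Tree (level-order array): [33, 29, 43, 9, None, 36, 47, 1, 20, None, None, None, None, None, None, 16, 24, None, None, None, 27]
BFS from the root, enqueuing left then right child of each popped node:
  queue [33] -> pop 33, enqueue [29, 43], visited so far: [33]
  queue [29, 43] -> pop 29, enqueue [9], visited so far: [33, 29]
  queue [43, 9] -> pop 43, enqueue [36, 47], visited so far: [33, 29, 43]
  queue [9, 36, 47] -> pop 9, enqueue [1, 20], visited so far: [33, 29, 43, 9]
  queue [36, 47, 1, 20] -> pop 36, enqueue [none], visited so far: [33, 29, 43, 9, 36]
  queue [47, 1, 20] -> pop 47, enqueue [none], visited so far: [33, 29, 43, 9, 36, 47]
  queue [1, 20] -> pop 1, enqueue [none], visited so far: [33, 29, 43, 9, 36, 47, 1]
  queue [20] -> pop 20, enqueue [16, 24], visited so far: [33, 29, 43, 9, 36, 47, 1, 20]
  queue [16, 24] -> pop 16, enqueue [none], visited so far: [33, 29, 43, 9, 36, 47, 1, 20, 16]
  queue [24] -> pop 24, enqueue [27], visited so far: [33, 29, 43, 9, 36, 47, 1, 20, 16, 24]
  queue [27] -> pop 27, enqueue [none], visited so far: [33, 29, 43, 9, 36, 47, 1, 20, 16, 24, 27]
Result: [33, 29, 43, 9, 36, 47, 1, 20, 16, 24, 27]


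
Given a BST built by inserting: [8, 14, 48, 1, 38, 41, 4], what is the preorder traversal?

Tree insertion order: [8, 14, 48, 1, 38, 41, 4]
Tree (level-order array): [8, 1, 14, None, 4, None, 48, None, None, 38, None, None, 41]
Preorder traversal: [8, 1, 4, 14, 48, 38, 41]


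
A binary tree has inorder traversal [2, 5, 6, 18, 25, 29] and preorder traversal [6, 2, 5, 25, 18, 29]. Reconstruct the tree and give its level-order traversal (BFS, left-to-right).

Inorder:  [2, 5, 6, 18, 25, 29]
Preorder: [6, 2, 5, 25, 18, 29]
Algorithm: preorder visits root first, so consume preorder in order;
for each root, split the current inorder slice at that value into
left-subtree inorder and right-subtree inorder, then recurse.
Recursive splits:
  root=6; inorder splits into left=[2, 5], right=[18, 25, 29]
  root=2; inorder splits into left=[], right=[5]
  root=5; inorder splits into left=[], right=[]
  root=25; inorder splits into left=[18], right=[29]
  root=18; inorder splits into left=[], right=[]
  root=29; inorder splits into left=[], right=[]
Reconstructed level-order: [6, 2, 25, 5, 18, 29]


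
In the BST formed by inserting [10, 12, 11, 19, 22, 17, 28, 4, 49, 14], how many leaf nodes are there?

Tree built from: [10, 12, 11, 19, 22, 17, 28, 4, 49, 14]
Tree (level-order array): [10, 4, 12, None, None, 11, 19, None, None, 17, 22, 14, None, None, 28, None, None, None, 49]
Rule: A leaf has 0 children.
Per-node child counts:
  node 10: 2 child(ren)
  node 4: 0 child(ren)
  node 12: 2 child(ren)
  node 11: 0 child(ren)
  node 19: 2 child(ren)
  node 17: 1 child(ren)
  node 14: 0 child(ren)
  node 22: 1 child(ren)
  node 28: 1 child(ren)
  node 49: 0 child(ren)
Matching nodes: [4, 11, 14, 49]
Count of leaf nodes: 4


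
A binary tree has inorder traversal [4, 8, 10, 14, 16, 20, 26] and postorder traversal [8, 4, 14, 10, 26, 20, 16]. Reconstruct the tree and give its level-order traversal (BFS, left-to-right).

Inorder:   [4, 8, 10, 14, 16, 20, 26]
Postorder: [8, 4, 14, 10, 26, 20, 16]
Algorithm: postorder visits root last, so walk postorder right-to-left;
each value is the root of the current inorder slice — split it at that
value, recurse on the right subtree first, then the left.
Recursive splits:
  root=16; inorder splits into left=[4, 8, 10, 14], right=[20, 26]
  root=20; inorder splits into left=[], right=[26]
  root=26; inorder splits into left=[], right=[]
  root=10; inorder splits into left=[4, 8], right=[14]
  root=14; inorder splits into left=[], right=[]
  root=4; inorder splits into left=[], right=[8]
  root=8; inorder splits into left=[], right=[]
Reconstructed level-order: [16, 10, 20, 4, 14, 26, 8]


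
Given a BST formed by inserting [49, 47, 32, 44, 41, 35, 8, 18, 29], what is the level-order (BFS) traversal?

Tree insertion order: [49, 47, 32, 44, 41, 35, 8, 18, 29]
Tree (level-order array): [49, 47, None, 32, None, 8, 44, None, 18, 41, None, None, 29, 35]
BFS from the root, enqueuing left then right child of each popped node:
  queue [49] -> pop 49, enqueue [47], visited so far: [49]
  queue [47] -> pop 47, enqueue [32], visited so far: [49, 47]
  queue [32] -> pop 32, enqueue [8, 44], visited so far: [49, 47, 32]
  queue [8, 44] -> pop 8, enqueue [18], visited so far: [49, 47, 32, 8]
  queue [44, 18] -> pop 44, enqueue [41], visited so far: [49, 47, 32, 8, 44]
  queue [18, 41] -> pop 18, enqueue [29], visited so far: [49, 47, 32, 8, 44, 18]
  queue [41, 29] -> pop 41, enqueue [35], visited so far: [49, 47, 32, 8, 44, 18, 41]
  queue [29, 35] -> pop 29, enqueue [none], visited so far: [49, 47, 32, 8, 44, 18, 41, 29]
  queue [35] -> pop 35, enqueue [none], visited so far: [49, 47, 32, 8, 44, 18, 41, 29, 35]
Result: [49, 47, 32, 8, 44, 18, 41, 29, 35]


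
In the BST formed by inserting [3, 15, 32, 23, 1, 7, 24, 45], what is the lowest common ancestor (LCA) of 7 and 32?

Tree insertion order: [3, 15, 32, 23, 1, 7, 24, 45]
Tree (level-order array): [3, 1, 15, None, None, 7, 32, None, None, 23, 45, None, 24]
In a BST, the LCA of p=7, q=32 is the first node v on the
root-to-leaf path with p <= v <= q (go left if both < v, right if both > v).
Walk from root:
  at 3: both 7 and 32 > 3, go right
  at 15: 7 <= 15 <= 32, this is the LCA
LCA = 15


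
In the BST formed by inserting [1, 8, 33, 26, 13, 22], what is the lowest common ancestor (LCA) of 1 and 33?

Tree insertion order: [1, 8, 33, 26, 13, 22]
Tree (level-order array): [1, None, 8, None, 33, 26, None, 13, None, None, 22]
In a BST, the LCA of p=1, q=33 is the first node v on the
root-to-leaf path with p <= v <= q (go left if both < v, right if both > v).
Walk from root:
  at 1: 1 <= 1 <= 33, this is the LCA
LCA = 1


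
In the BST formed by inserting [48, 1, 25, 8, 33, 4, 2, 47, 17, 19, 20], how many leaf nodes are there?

Tree built from: [48, 1, 25, 8, 33, 4, 2, 47, 17, 19, 20]
Tree (level-order array): [48, 1, None, None, 25, 8, 33, 4, 17, None, 47, 2, None, None, 19, None, None, None, None, None, 20]
Rule: A leaf has 0 children.
Per-node child counts:
  node 48: 1 child(ren)
  node 1: 1 child(ren)
  node 25: 2 child(ren)
  node 8: 2 child(ren)
  node 4: 1 child(ren)
  node 2: 0 child(ren)
  node 17: 1 child(ren)
  node 19: 1 child(ren)
  node 20: 0 child(ren)
  node 33: 1 child(ren)
  node 47: 0 child(ren)
Matching nodes: [2, 20, 47]
Count of leaf nodes: 3


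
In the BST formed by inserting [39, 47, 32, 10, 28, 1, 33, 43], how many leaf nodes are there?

Tree built from: [39, 47, 32, 10, 28, 1, 33, 43]
Tree (level-order array): [39, 32, 47, 10, 33, 43, None, 1, 28]
Rule: A leaf has 0 children.
Per-node child counts:
  node 39: 2 child(ren)
  node 32: 2 child(ren)
  node 10: 2 child(ren)
  node 1: 0 child(ren)
  node 28: 0 child(ren)
  node 33: 0 child(ren)
  node 47: 1 child(ren)
  node 43: 0 child(ren)
Matching nodes: [1, 28, 33, 43]
Count of leaf nodes: 4


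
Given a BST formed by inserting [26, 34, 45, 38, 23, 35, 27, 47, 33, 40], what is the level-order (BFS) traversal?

Tree insertion order: [26, 34, 45, 38, 23, 35, 27, 47, 33, 40]
Tree (level-order array): [26, 23, 34, None, None, 27, 45, None, 33, 38, 47, None, None, 35, 40]
BFS from the root, enqueuing left then right child of each popped node:
  queue [26] -> pop 26, enqueue [23, 34], visited so far: [26]
  queue [23, 34] -> pop 23, enqueue [none], visited so far: [26, 23]
  queue [34] -> pop 34, enqueue [27, 45], visited so far: [26, 23, 34]
  queue [27, 45] -> pop 27, enqueue [33], visited so far: [26, 23, 34, 27]
  queue [45, 33] -> pop 45, enqueue [38, 47], visited so far: [26, 23, 34, 27, 45]
  queue [33, 38, 47] -> pop 33, enqueue [none], visited so far: [26, 23, 34, 27, 45, 33]
  queue [38, 47] -> pop 38, enqueue [35, 40], visited so far: [26, 23, 34, 27, 45, 33, 38]
  queue [47, 35, 40] -> pop 47, enqueue [none], visited so far: [26, 23, 34, 27, 45, 33, 38, 47]
  queue [35, 40] -> pop 35, enqueue [none], visited so far: [26, 23, 34, 27, 45, 33, 38, 47, 35]
  queue [40] -> pop 40, enqueue [none], visited so far: [26, 23, 34, 27, 45, 33, 38, 47, 35, 40]
Result: [26, 23, 34, 27, 45, 33, 38, 47, 35, 40]


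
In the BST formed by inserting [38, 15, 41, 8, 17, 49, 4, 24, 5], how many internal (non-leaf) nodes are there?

Tree built from: [38, 15, 41, 8, 17, 49, 4, 24, 5]
Tree (level-order array): [38, 15, 41, 8, 17, None, 49, 4, None, None, 24, None, None, None, 5]
Rule: An internal node has at least one child.
Per-node child counts:
  node 38: 2 child(ren)
  node 15: 2 child(ren)
  node 8: 1 child(ren)
  node 4: 1 child(ren)
  node 5: 0 child(ren)
  node 17: 1 child(ren)
  node 24: 0 child(ren)
  node 41: 1 child(ren)
  node 49: 0 child(ren)
Matching nodes: [38, 15, 8, 4, 17, 41]
Count of internal (non-leaf) nodes: 6


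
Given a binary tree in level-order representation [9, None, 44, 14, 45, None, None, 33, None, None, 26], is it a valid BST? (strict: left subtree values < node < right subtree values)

Level-order array: [9, None, 44, 14, 45, None, None, 33, None, None, 26]
Validate using subtree bounds (lo, hi): at each node, require lo < value < hi,
then recurse left with hi=value and right with lo=value.
Preorder trace (stopping at first violation):
  at node 9 with bounds (-inf, +inf): OK
  at node 44 with bounds (9, +inf): OK
  at node 14 with bounds (9, 44): OK
  at node 45 with bounds (44, +inf): OK
  at node 33 with bounds (44, 45): VIOLATION
Node 33 violates its bound: not (44 < 33 < 45).
Result: Not a valid BST


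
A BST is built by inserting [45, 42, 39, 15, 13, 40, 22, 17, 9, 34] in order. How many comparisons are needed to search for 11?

Search path for 11: 45 -> 42 -> 39 -> 15 -> 13 -> 9
Found: False
Comparisons: 6


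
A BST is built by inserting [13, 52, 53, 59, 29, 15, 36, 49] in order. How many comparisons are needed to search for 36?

Search path for 36: 13 -> 52 -> 29 -> 36
Found: True
Comparisons: 4


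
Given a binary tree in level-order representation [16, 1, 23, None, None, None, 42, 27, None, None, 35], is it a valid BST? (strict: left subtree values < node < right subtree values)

Level-order array: [16, 1, 23, None, None, None, 42, 27, None, None, 35]
Validate using subtree bounds (lo, hi): at each node, require lo < value < hi,
then recurse left with hi=value and right with lo=value.
Preorder trace (stopping at first violation):
  at node 16 with bounds (-inf, +inf): OK
  at node 1 with bounds (-inf, 16): OK
  at node 23 with bounds (16, +inf): OK
  at node 42 with bounds (23, +inf): OK
  at node 27 with bounds (23, 42): OK
  at node 35 with bounds (27, 42): OK
No violation found at any node.
Result: Valid BST


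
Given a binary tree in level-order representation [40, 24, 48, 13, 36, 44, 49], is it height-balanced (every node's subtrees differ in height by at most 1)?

Tree (level-order array): [40, 24, 48, 13, 36, 44, 49]
Definition: a tree is height-balanced if, at every node, |h(left) - h(right)| <= 1 (empty subtree has height -1).
Bottom-up per-node check:
  node 13: h_left=-1, h_right=-1, diff=0 [OK], height=0
  node 36: h_left=-1, h_right=-1, diff=0 [OK], height=0
  node 24: h_left=0, h_right=0, diff=0 [OK], height=1
  node 44: h_left=-1, h_right=-1, diff=0 [OK], height=0
  node 49: h_left=-1, h_right=-1, diff=0 [OK], height=0
  node 48: h_left=0, h_right=0, diff=0 [OK], height=1
  node 40: h_left=1, h_right=1, diff=0 [OK], height=2
All nodes satisfy the balance condition.
Result: Balanced


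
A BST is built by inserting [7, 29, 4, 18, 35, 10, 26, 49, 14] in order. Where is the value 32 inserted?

Starting tree (level order): [7, 4, 29, None, None, 18, 35, 10, 26, None, 49, None, 14]
Insertion path: 7 -> 29 -> 35
Result: insert 32 as left child of 35
Final tree (level order): [7, 4, 29, None, None, 18, 35, 10, 26, 32, 49, None, 14]


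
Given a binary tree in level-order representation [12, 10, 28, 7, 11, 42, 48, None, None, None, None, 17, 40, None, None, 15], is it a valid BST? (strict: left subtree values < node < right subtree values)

Level-order array: [12, 10, 28, 7, 11, 42, 48, None, None, None, None, 17, 40, None, None, 15]
Validate using subtree bounds (lo, hi): at each node, require lo < value < hi,
then recurse left with hi=value and right with lo=value.
Preorder trace (stopping at first violation):
  at node 12 with bounds (-inf, +inf): OK
  at node 10 with bounds (-inf, 12): OK
  at node 7 with bounds (-inf, 10): OK
  at node 11 with bounds (10, 12): OK
  at node 28 with bounds (12, +inf): OK
  at node 42 with bounds (12, 28): VIOLATION
Node 42 violates its bound: not (12 < 42 < 28).
Result: Not a valid BST


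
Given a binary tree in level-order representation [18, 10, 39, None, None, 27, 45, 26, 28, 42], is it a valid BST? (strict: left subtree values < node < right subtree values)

Level-order array: [18, 10, 39, None, None, 27, 45, 26, 28, 42]
Validate using subtree bounds (lo, hi): at each node, require lo < value < hi,
then recurse left with hi=value and right with lo=value.
Preorder trace (stopping at first violation):
  at node 18 with bounds (-inf, +inf): OK
  at node 10 with bounds (-inf, 18): OK
  at node 39 with bounds (18, +inf): OK
  at node 27 with bounds (18, 39): OK
  at node 26 with bounds (18, 27): OK
  at node 28 with bounds (27, 39): OK
  at node 45 with bounds (39, +inf): OK
  at node 42 with bounds (39, 45): OK
No violation found at any node.
Result: Valid BST


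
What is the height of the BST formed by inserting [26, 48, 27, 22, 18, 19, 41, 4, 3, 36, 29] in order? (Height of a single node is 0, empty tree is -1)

Insertion order: [26, 48, 27, 22, 18, 19, 41, 4, 3, 36, 29]
Tree (level-order array): [26, 22, 48, 18, None, 27, None, 4, 19, None, 41, 3, None, None, None, 36, None, None, None, 29]
Compute height bottom-up (empty subtree = -1):
  height(3) = 1 + max(-1, -1) = 0
  height(4) = 1 + max(0, -1) = 1
  height(19) = 1 + max(-1, -1) = 0
  height(18) = 1 + max(1, 0) = 2
  height(22) = 1 + max(2, -1) = 3
  height(29) = 1 + max(-1, -1) = 0
  height(36) = 1 + max(0, -1) = 1
  height(41) = 1 + max(1, -1) = 2
  height(27) = 1 + max(-1, 2) = 3
  height(48) = 1 + max(3, -1) = 4
  height(26) = 1 + max(3, 4) = 5
Height = 5


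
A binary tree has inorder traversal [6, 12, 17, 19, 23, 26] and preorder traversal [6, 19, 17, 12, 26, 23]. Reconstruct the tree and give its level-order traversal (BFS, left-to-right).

Inorder:  [6, 12, 17, 19, 23, 26]
Preorder: [6, 19, 17, 12, 26, 23]
Algorithm: preorder visits root first, so consume preorder in order;
for each root, split the current inorder slice at that value into
left-subtree inorder and right-subtree inorder, then recurse.
Recursive splits:
  root=6; inorder splits into left=[], right=[12, 17, 19, 23, 26]
  root=19; inorder splits into left=[12, 17], right=[23, 26]
  root=17; inorder splits into left=[12], right=[]
  root=12; inorder splits into left=[], right=[]
  root=26; inorder splits into left=[23], right=[]
  root=23; inorder splits into left=[], right=[]
Reconstructed level-order: [6, 19, 17, 26, 12, 23]


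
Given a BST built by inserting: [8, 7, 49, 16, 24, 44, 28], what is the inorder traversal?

Tree insertion order: [8, 7, 49, 16, 24, 44, 28]
Tree (level-order array): [8, 7, 49, None, None, 16, None, None, 24, None, 44, 28]
Inorder traversal: [7, 8, 16, 24, 28, 44, 49]


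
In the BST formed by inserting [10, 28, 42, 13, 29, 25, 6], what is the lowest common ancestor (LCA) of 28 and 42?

Tree insertion order: [10, 28, 42, 13, 29, 25, 6]
Tree (level-order array): [10, 6, 28, None, None, 13, 42, None, 25, 29]
In a BST, the LCA of p=28, q=42 is the first node v on the
root-to-leaf path with p <= v <= q (go left if both < v, right if both > v).
Walk from root:
  at 10: both 28 and 42 > 10, go right
  at 28: 28 <= 28 <= 42, this is the LCA
LCA = 28


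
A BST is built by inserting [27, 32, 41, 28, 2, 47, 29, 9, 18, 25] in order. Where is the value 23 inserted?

Starting tree (level order): [27, 2, 32, None, 9, 28, 41, None, 18, None, 29, None, 47, None, 25]
Insertion path: 27 -> 2 -> 9 -> 18 -> 25
Result: insert 23 as left child of 25
Final tree (level order): [27, 2, 32, None, 9, 28, 41, None, 18, None, 29, None, 47, None, 25, None, None, None, None, 23]


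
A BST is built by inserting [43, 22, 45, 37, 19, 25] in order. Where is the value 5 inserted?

Starting tree (level order): [43, 22, 45, 19, 37, None, None, None, None, 25]
Insertion path: 43 -> 22 -> 19
Result: insert 5 as left child of 19
Final tree (level order): [43, 22, 45, 19, 37, None, None, 5, None, 25]


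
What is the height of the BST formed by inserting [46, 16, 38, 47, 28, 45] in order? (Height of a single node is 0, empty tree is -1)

Insertion order: [46, 16, 38, 47, 28, 45]
Tree (level-order array): [46, 16, 47, None, 38, None, None, 28, 45]
Compute height bottom-up (empty subtree = -1):
  height(28) = 1 + max(-1, -1) = 0
  height(45) = 1 + max(-1, -1) = 0
  height(38) = 1 + max(0, 0) = 1
  height(16) = 1 + max(-1, 1) = 2
  height(47) = 1 + max(-1, -1) = 0
  height(46) = 1 + max(2, 0) = 3
Height = 3


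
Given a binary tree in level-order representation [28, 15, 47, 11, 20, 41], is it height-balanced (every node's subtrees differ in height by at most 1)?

Tree (level-order array): [28, 15, 47, 11, 20, 41]
Definition: a tree is height-balanced if, at every node, |h(left) - h(right)| <= 1 (empty subtree has height -1).
Bottom-up per-node check:
  node 11: h_left=-1, h_right=-1, diff=0 [OK], height=0
  node 20: h_left=-1, h_right=-1, diff=0 [OK], height=0
  node 15: h_left=0, h_right=0, diff=0 [OK], height=1
  node 41: h_left=-1, h_right=-1, diff=0 [OK], height=0
  node 47: h_left=0, h_right=-1, diff=1 [OK], height=1
  node 28: h_left=1, h_right=1, diff=0 [OK], height=2
All nodes satisfy the balance condition.
Result: Balanced


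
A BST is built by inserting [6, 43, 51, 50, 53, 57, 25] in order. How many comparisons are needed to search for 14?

Search path for 14: 6 -> 43 -> 25
Found: False
Comparisons: 3


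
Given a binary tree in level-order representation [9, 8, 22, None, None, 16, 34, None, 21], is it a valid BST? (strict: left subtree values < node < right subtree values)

Level-order array: [9, 8, 22, None, None, 16, 34, None, 21]
Validate using subtree bounds (lo, hi): at each node, require lo < value < hi,
then recurse left with hi=value and right with lo=value.
Preorder trace (stopping at first violation):
  at node 9 with bounds (-inf, +inf): OK
  at node 8 with bounds (-inf, 9): OK
  at node 22 with bounds (9, +inf): OK
  at node 16 with bounds (9, 22): OK
  at node 21 with bounds (16, 22): OK
  at node 34 with bounds (22, +inf): OK
No violation found at any node.
Result: Valid BST


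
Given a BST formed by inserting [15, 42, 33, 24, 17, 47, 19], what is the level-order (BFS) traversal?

Tree insertion order: [15, 42, 33, 24, 17, 47, 19]
Tree (level-order array): [15, None, 42, 33, 47, 24, None, None, None, 17, None, None, 19]
BFS from the root, enqueuing left then right child of each popped node:
  queue [15] -> pop 15, enqueue [42], visited so far: [15]
  queue [42] -> pop 42, enqueue [33, 47], visited so far: [15, 42]
  queue [33, 47] -> pop 33, enqueue [24], visited so far: [15, 42, 33]
  queue [47, 24] -> pop 47, enqueue [none], visited so far: [15, 42, 33, 47]
  queue [24] -> pop 24, enqueue [17], visited so far: [15, 42, 33, 47, 24]
  queue [17] -> pop 17, enqueue [19], visited so far: [15, 42, 33, 47, 24, 17]
  queue [19] -> pop 19, enqueue [none], visited so far: [15, 42, 33, 47, 24, 17, 19]
Result: [15, 42, 33, 47, 24, 17, 19]
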